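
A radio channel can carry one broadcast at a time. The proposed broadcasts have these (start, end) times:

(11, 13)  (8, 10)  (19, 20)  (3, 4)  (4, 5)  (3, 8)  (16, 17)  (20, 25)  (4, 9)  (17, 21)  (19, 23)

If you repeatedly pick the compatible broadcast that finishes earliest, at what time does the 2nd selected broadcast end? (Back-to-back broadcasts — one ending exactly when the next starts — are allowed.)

5

By end time: (3,4), (4,5), (3,8), (4,9), (8,10), (11,13), (16,17), (19,20), (17,21), (19,23), (20,25).
Pick (3,4); next start ≥ 4 → (4,5); next start ≥ 5 → (8,10); next start ≥ 10 → (11,13); next start ≥ 13 → (16,17); next start ≥ 17 → (19,20); next start ≥ 20 → (20,25).
Selected: (3,4) (4,5) (8,10) (11,13) (16,17) (19,20) (20,25)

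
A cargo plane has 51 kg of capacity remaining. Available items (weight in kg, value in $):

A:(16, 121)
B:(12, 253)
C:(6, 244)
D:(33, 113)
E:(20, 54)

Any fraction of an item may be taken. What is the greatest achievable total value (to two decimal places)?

Order: C (244/6=40.67) > B (253/12=21.08) > A (121/16=7.56) > D (113/33=3.42) > E (54/20=2.70)
Fill: take C (6 @ 244) → take B (12 @ 253) → take A (16 @ 121) → take 17/33 of D → 58.21; 51/51 used.
Total value = 676.21

676.21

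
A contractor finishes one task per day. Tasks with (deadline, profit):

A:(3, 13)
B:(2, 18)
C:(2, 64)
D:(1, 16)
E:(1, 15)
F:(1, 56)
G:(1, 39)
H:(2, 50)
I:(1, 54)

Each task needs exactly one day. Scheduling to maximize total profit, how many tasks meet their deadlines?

3

Take jobs in profit order; each goes to the latest open slot no later than its deadline.
By profit: C(d2,64), F(d1,56), I(d1,54), H(d2,50), G(d1,39), B(d2,18), D(d1,16), E(d1,15), A(d3,13)
C→slot 2; F→slot 1; I skipped; H skipped; G skipped; B skipped; D skipped; E skipped; A→slot 3.
3 of 9 scheduled.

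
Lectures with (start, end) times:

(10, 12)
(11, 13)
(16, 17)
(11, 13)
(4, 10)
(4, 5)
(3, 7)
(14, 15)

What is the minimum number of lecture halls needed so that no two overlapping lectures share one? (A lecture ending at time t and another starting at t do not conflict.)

Count concurrent intervals with a sweep; the peak is the room count.
starts: [3, 4, 4, 10, 11, 11, 14, 16]
ends:   [5, 7, 10, 12, 13, 13, 15, 17]
s3→1 s4→2 s4→3  — peak 3.

3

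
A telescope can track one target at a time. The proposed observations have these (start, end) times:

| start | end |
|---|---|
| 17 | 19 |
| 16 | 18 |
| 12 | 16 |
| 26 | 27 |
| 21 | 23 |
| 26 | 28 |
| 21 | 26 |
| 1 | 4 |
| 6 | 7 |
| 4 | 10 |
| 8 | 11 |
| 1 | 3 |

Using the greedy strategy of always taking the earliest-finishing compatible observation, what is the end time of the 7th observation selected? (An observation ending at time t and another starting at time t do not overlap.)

Order by finish time; keep every interval that doesn't clash with the previous kept one.
Sorted by end: (1,3)  (1,4)  (6,7)  (4,10)  (8,11)  (12,16)  (16,18)  (17,19)  (21,23)  (21,26)  (26,27)  (26,28)
take (1,3); take (6,7); skip (4,10); take (8,11); take (12,16); take (16,18); take (21,23); skip (21,26); take (26,27).
Selected: (1,3) (6,7) (8,11) (12,16) (16,18) (21,23) (26,27)

27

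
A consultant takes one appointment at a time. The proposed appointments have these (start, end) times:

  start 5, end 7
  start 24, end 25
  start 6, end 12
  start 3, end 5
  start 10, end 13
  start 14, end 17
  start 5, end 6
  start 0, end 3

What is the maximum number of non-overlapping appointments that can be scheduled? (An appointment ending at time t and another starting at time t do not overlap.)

6

By end time: (0,3), (3,5), (5,6), (5,7), (6,12), (10,13), (14,17), (24,25).
Pick (0,3); next start ≥ 3 → (3,5); next start ≥ 5 → (5,6); next start ≥ 6 → (6,12); next start ≥ 12 → (14,17); next start ≥ 17 → (24,25).
Selected 6 appointments.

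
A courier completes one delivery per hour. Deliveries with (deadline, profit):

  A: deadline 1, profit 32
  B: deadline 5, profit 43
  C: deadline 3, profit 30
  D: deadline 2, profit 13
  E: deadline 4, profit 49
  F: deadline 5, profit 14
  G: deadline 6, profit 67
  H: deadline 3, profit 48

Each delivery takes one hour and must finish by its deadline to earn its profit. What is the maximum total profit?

269

Take jobs in profit order; each goes to the latest open slot no later than its deadline.
By profit: G(d6,67), E(d4,49), H(d3,48), B(d5,43), A(d1,32), C(d3,30), F(d5,14), D(d2,13)
G→slot 6; E→slot 4; H→slot 3; B→slot 5; A→slot 1; C→slot 2; F skipped; D skipped.
Profit = 32 + 30 + 48 + 49 + 43 + 67 = 269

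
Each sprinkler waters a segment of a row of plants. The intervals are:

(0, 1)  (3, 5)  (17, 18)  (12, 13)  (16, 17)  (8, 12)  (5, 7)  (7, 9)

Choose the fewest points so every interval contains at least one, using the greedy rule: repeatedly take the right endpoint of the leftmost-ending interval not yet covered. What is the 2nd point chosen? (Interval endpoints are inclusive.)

5

Process intervals by earliest right end; each time one isn't hit yet, stab at its right endpoint.
Sorted: [0,1] [3,5] [5,7] [7,9] [8,12] [12,13] [16,17] [17,18]
{[0,1]} hit by 1; {[3,5],[5,7]} hit by 5; {[7,9],[8,12]} hit by 9; {[12,13]} hit by 13; {[16,17],[17,18]} hit by 17.
Points: 1, 5, 9, 13, 17 (5 total).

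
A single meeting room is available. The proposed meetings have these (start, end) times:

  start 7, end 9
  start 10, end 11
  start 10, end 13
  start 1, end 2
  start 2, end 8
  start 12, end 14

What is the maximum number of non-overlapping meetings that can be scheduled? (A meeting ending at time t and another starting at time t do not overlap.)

Sort by end time and greedily take each interval whose start is ≥ the last chosen end.
Sorted by end: (1,2)  (2,8)  (7,9)  (10,11)  (10,13)  (12,14)
take (1,2); take (2,8); skip (7,9); take (10,11); take (12,14).
Selected 4 meetings.

4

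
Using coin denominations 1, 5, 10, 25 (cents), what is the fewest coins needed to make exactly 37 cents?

4

Use the largest denomination that fits, subtract, and repeat.
37 = 1×25 + 1×10 + 2×1
Total coins = 1 + 1 + 2 = 4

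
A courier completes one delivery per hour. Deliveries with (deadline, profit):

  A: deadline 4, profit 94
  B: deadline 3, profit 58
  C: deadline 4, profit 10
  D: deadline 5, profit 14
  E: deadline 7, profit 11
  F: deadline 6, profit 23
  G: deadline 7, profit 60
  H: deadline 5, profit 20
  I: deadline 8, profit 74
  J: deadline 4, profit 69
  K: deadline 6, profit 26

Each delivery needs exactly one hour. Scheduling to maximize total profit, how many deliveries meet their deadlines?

Take jobs in profit order; each goes to the latest open slot no later than its deadline.
By profit: A(d4,94), I(d8,74), J(d4,69), G(d7,60), B(d3,58), K(d6,26), F(d6,23), H(d5,20), D(d5,14), E(d7,11), C(d4,10)
A→slot 4; I→slot 8; J→slot 3; G→slot 7; B→slot 2; K→slot 6; F→slot 5; H→slot 1; D skipped; E skipped; C skipped.
8 of 11 scheduled.

8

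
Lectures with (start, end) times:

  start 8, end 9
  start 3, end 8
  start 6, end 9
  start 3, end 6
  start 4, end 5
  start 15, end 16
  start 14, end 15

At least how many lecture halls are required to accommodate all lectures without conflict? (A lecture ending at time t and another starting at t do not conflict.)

3

Count concurrent intervals with a sweep; the peak is the room count.
starts: [3, 3, 4, 6, 8, 14, 15]
ends:   [5, 6, 8, 9, 9, 15, 16]
s3→1 s3→2 s4→3  — peak 3.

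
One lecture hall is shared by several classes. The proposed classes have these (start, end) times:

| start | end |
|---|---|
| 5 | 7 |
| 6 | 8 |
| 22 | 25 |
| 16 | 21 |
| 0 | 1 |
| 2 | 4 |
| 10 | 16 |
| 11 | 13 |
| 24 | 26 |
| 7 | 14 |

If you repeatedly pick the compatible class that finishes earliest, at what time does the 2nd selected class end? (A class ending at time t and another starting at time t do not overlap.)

4

Order by finish time; keep every interval that doesn't clash with the previous kept one.
Sorted by end: (0,1)  (2,4)  (5,7)  (6,8)  (11,13)  (7,14)  (10,16)  (16,21)  (22,25)  (24,26)
take (0,1); take (2,4); take (5,7); take (11,13); take (16,21); take (22,25); skip (24,26).
Selected: (0,1) (2,4) (5,7) (11,13) (16,21) (22,25)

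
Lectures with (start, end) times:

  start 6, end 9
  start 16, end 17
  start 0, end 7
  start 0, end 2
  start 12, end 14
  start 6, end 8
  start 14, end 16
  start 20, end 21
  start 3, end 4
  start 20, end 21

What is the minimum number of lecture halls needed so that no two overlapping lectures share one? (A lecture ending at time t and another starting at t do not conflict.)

3

Events (time:±→running): 0:+→1 0:+→2 2:-→1 3:+→2 4:-→1 6:+→2 6:+→3 … peak 3.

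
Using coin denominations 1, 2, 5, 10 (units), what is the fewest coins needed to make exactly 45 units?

5

Greedy: take as many of the largest coin as possible, then repeat with the remainder.
45 − 4×10→5 − 1×5→0
Total coins = 4 + 1 = 5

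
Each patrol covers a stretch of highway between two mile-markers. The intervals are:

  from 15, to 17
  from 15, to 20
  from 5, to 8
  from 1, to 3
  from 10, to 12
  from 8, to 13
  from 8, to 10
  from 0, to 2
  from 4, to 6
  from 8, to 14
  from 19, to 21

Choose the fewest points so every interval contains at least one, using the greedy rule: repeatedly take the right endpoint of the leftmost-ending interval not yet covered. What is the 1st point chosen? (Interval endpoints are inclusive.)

2

Process intervals by earliest right end; each time one isn't hit yet, stab at its right endpoint.
Sorted: [0,2] [1,3] [4,6] [5,8] [8,10] [10,12] [8,13] [8,14] [15,17] [15,20] [19,21]
{[0,2],[1,3]} hit by 2; {[4,6],[5,8]} hit by 6; {[8,10],[10,12],[8,13],[8,14]} hit by 10; {[15,17],[15,20]} hit by 17; {[19,21]} hit by 21.
Points: 2, 6, 10, 17, 21 (5 total).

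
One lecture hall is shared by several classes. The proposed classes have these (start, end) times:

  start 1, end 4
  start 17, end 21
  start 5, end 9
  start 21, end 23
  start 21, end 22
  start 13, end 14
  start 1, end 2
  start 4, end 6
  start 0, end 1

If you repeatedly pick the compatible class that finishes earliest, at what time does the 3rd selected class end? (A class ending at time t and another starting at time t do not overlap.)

By end time: (0,1), (1,2), (1,4), (4,6), (5,9), (13,14), (17,21), (21,22), (21,23).
Pick (0,1); next start ≥ 1 → (1,2); next start ≥ 2 → (4,6); next start ≥ 6 → (13,14); next start ≥ 14 → (17,21); next start ≥ 21 → (21,22).
Selected: (0,1) (1,2) (4,6) (13,14) (17,21) (21,22)

6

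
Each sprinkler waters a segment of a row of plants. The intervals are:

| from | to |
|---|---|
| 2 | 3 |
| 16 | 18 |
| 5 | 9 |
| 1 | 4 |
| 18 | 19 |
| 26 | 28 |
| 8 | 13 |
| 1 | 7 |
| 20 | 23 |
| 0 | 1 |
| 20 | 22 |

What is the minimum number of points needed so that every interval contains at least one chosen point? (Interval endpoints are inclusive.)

6

Sort by right endpoint; whenever an interval is uncovered, place a point at its right end.
By right end: [0,1]  [2,3]  [1,4]  [1,7]  [5,9]  [8,13]  [16,18]  [18,19]  [20,22]  [20,23]  [26,28]
[0,1] uncovered → point at 1; [2,3] uncovered → point at 3; [5,9] uncovered → point at 9; [16,18] uncovered → point at 18; [20,22] uncovered → point at 22; [26,28] uncovered → point at 28.
Points: 1, 3, 9, 18, 22, 28 (6 total).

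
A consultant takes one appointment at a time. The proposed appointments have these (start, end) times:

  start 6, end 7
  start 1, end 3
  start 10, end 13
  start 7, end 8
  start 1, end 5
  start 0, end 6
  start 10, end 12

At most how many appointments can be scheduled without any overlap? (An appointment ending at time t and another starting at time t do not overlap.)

Sorted by end: (1,3)  (1,5)  (0,6)  (6,7)  (7,8)  (10,12)  (10,13)
take (1,3); skip (0,6); take (6,7); take (7,8); take (10,12); skip (10,13).
Selected 4 appointments.

4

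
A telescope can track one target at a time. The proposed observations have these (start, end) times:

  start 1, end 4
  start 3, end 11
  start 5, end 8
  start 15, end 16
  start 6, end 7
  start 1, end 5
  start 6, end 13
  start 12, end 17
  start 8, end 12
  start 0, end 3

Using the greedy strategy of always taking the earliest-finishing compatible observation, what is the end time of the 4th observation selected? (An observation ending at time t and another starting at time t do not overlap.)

16

Order by finish time; keep every interval that doesn't clash with the previous kept one.
By end time: (0,3), (1,4), (1,5), (6,7), (5,8), (3,11), (8,12), (6,13), (15,16), (12,17).
Pick (0,3); next start ≥ 3 → (6,7); next start ≥ 7 → (8,12); next start ≥ 12 → (15,16).
Selected: (0,3) (6,7) (8,12) (15,16)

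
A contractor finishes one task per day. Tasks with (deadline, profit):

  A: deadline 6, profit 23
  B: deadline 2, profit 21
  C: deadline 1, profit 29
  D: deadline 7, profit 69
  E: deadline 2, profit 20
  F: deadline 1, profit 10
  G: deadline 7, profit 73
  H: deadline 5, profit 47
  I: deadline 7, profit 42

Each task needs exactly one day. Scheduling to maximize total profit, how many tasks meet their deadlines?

7

Take jobs in profit order; each goes to the latest open slot no later than its deadline.
By profit: G(d7,73), D(d7,69), H(d5,47), I(d7,42), C(d1,29), A(d6,23), B(d2,21), E(d2,20), F(d1,10)
G→slot 7; D→slot 6; H→slot 5; I→slot 4; C→slot 1; A→slot 3; B→slot 2; E skipped; F skipped.
7 of 9 scheduled.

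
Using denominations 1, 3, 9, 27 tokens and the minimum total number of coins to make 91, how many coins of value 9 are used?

1

91 − 3×27→10 − 1×9→1 − 1×1→0
Count of 9: 1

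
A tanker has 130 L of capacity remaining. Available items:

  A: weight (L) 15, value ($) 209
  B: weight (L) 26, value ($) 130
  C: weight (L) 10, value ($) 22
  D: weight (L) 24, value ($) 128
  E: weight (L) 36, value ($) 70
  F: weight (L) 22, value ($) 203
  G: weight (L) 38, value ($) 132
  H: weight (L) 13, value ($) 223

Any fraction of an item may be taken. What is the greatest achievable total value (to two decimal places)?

Greedy by value/weight ratio, highest first.
Order: H (223/13=17.15) > A (209/15=13.93) > F (203/22=9.23) > D (128/24=5.33) > B (130/26=5.00) > G (132/38=3.47) > C (22/10=2.20) > E (70/36=1.94)
Fill: take H (13 @ 223) → take A (15 @ 209) → take F (22 @ 203) → take D (24 @ 128) → take B (26 @ 130) → take 30/38 of G → 104.21; 130/130 used.
Total value = 997.21

997.21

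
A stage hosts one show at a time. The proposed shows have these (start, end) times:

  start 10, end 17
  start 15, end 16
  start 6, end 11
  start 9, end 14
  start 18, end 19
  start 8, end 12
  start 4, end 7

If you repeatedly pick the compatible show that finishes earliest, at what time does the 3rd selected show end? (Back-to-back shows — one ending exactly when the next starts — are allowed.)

By end time: (4,7), (6,11), (8,12), (9,14), (15,16), (10,17), (18,19).
Pick (4,7); next start ≥ 7 → (8,12); next start ≥ 12 → (15,16); next start ≥ 16 → (18,19).
Selected: (4,7) (8,12) (15,16) (18,19)

16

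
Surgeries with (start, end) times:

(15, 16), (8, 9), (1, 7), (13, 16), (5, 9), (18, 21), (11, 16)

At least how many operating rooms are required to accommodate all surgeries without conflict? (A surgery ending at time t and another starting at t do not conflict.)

3

The answer is the maximum number of intervals overlapping at any instant.
Events (time:±→running): 1:+→1 5:+→2 7:-→1 8:+→2 9:-→1 9:-→0 11:+→1 13:+→2 15:+→3 … peak 3.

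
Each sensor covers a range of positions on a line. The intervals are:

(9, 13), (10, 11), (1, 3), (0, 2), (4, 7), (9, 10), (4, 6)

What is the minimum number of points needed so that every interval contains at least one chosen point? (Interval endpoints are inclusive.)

Sort by right endpoint; whenever an interval is uncovered, place a point at its right end.
Sorted: [0,2] [1,3] [4,6] [4,7] [9,10] [10,11] [9,13]
{[0,2],[1,3]} hit by 2; {[4,6],[4,7]} hit by 6; {[9,10],[10,11],[9,13]} hit by 10.
Points: 2, 6, 10 (3 total).

3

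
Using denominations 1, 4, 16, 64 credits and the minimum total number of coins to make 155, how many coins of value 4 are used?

2

155 = 2×64 + 1×16 + 2×4 + 3×1
Count of 4: 2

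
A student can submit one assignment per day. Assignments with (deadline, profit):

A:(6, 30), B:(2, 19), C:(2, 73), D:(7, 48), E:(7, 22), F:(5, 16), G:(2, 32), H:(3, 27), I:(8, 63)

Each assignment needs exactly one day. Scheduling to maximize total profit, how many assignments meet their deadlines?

Sort by profit descending; place each in the latest free slot ≤ its deadline.
Profit order: C=73 I=63 D=48 G=32 A=30 H=27 E=22 B=19 F=16
Assign: C→slot 2, I→slot 8, D→slot 7, G→slot 1, A→slot 6, H→slot 3, E→slot 5, B skipped, F→slot 4.
Slots: [1:G] [2:C] [3:H] [4:F] [5:E] [6:A] [7:D] [8:I]
8 of 9 scheduled.

8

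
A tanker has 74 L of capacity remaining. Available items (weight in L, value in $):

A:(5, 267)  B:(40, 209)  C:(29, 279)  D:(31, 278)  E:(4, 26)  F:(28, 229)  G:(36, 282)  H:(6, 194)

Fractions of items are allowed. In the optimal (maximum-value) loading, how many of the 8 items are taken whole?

4

Ratios (sorted): A 53.40, H 32.33, C 9.62, D 8.97, F 8.18, G 7.83, E 6.50, B 5.22
take A (5 @ 267); take H (6 @ 194); take C (29 @ 279); take D (31 @ 278); take 3/28 of F → 24.54. Capacity used 74/74.
4 item(s) taken whole; one partial (take 3/28 of F).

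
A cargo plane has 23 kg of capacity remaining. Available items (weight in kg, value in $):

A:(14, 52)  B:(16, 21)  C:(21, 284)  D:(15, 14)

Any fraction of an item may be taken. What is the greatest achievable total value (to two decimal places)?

291.43

Greedy by value/weight ratio, highest first.
Ratios (sorted): C 13.52, A 3.71, B 1.31, D 0.93
take C (21 @ 284); take 2/14 of A → 7.43. Capacity used 23/23.
Total value = 291.43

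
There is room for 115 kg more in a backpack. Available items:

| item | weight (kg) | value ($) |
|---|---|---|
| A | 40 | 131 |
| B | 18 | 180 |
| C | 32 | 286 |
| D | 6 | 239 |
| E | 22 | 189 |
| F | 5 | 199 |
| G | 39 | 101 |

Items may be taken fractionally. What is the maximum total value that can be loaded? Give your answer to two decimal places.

1197.80

Order: D (239/6=39.83) > F (199/5=39.80) > B (180/18=10.00) > C (286/32=8.94) > E (189/22=8.59) > A (131/40=3.27) > G (101/39=2.59)
Fill: take D (6 @ 239) → take F (5 @ 199) → take B (18 @ 180) → take C (32 @ 286) → take E (22 @ 189) → take 32/40 of A → 104.80; 115/115 used.
Total value = 1197.80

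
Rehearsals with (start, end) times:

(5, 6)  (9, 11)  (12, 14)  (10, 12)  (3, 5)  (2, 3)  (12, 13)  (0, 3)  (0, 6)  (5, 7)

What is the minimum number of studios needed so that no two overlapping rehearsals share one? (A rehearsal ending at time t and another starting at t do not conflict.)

Count concurrent intervals with a sweep; the peak is the room count.
Events (time:±→running): 0:+→1 0:+→2 2:+→3 … peak 3.

3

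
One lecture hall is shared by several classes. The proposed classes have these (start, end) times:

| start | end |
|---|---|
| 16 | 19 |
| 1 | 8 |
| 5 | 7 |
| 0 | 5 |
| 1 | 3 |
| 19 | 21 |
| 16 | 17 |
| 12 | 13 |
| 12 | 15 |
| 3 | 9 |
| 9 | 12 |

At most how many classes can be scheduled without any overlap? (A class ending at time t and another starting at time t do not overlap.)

Sort by end time and greedily take each interval whose start is ≥ the last chosen end.
Sorted by end: (1,3)  (0,5)  (5,7)  (1,8)  (3,9)  (9,12)  (12,13)  (12,15)  (16,17)  (16,19)  (19,21)
take (1,3); take (5,7); take (9,12); take (12,13); take (16,17); take (19,21).
Selected 6 classes.

6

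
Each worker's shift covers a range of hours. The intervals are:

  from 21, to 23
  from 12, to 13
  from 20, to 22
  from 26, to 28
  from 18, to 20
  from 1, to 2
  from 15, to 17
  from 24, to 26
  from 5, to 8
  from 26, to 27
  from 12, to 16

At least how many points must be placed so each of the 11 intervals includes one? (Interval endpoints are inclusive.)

7

Process intervals by earliest right end; each time one isn't hit yet, stab at its right endpoint.
By right end: [1,2]  [5,8]  [12,13]  [12,16]  [15,17]  [18,20]  [20,22]  [21,23]  [24,26]  [26,27]  [26,28]
[1,2] uncovered → point at 2; [5,8] uncovered → point at 8; [12,13] uncovered → point at 13; [15,17] uncovered → point at 17; [18,20] uncovered → point at 20; [21,23] uncovered → point at 23; [24,26] uncovered → point at 26.
Points: 2, 8, 13, 17, 20, 23, 26 (7 total).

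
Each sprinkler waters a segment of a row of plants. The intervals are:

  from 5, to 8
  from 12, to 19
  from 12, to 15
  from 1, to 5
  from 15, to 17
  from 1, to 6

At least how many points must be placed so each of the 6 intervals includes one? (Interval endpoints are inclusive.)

Sort by right endpoint; whenever an interval is uncovered, place a point at its right end.
By right end: [1,5]  [1,6]  [5,8]  [12,15]  [15,17]  [12,19]
[1,5] uncovered → point at 5; [12,15] uncovered → point at 15.
Points: 5, 15 (2 total).

2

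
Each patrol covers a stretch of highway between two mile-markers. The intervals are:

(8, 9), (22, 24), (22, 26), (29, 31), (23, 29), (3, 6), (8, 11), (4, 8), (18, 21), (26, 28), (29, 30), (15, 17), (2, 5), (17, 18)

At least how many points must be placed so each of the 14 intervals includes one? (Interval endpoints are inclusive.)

Process intervals by earliest right end; each time one isn't hit yet, stab at its right endpoint.
By right end: [2,5]  [3,6]  [4,8]  [8,9]  [8,11]  [15,17]  [17,18]  [18,21]  [22,24]  [22,26]  [26,28]  [23,29]  [29,30]  [29,31]
[2,5] uncovered → point at 5; [8,9] uncovered → point at 9; [15,17] uncovered → point at 17; [18,21] uncovered → point at 21; [22,24] uncovered → point at 24; [26,28] uncovered → point at 28; [29,30] uncovered → point at 30.
Points: 5, 9, 17, 21, 24, 28, 30 (7 total).

7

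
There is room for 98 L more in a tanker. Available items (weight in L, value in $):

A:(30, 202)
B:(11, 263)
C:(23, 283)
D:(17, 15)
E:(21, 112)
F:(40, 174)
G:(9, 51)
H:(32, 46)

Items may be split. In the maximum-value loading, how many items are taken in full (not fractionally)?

Greedy by value/weight ratio, highest first.
Ratios (sorted): B 23.91, C 12.30, A 6.73, G 5.67, E 5.33, F 4.35, H 1.44, D 0.88
take B (11 @ 263); take C (23 @ 283); take A (30 @ 202); take G (9 @ 51); take E (21 @ 112); take 4/40 of F → 17.40. Capacity used 98/98.
5 item(s) taken whole; one partial (take 4/40 of F).

5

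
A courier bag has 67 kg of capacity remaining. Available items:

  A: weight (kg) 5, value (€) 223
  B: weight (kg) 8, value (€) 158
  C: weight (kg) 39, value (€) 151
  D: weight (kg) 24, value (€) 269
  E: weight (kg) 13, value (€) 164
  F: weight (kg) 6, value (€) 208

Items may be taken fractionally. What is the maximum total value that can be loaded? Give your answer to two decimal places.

Sort by value per unit weight and fill in that order.
Ratios (sorted): A 44.60, F 34.67, B 19.75, E 12.62, D 11.21, C 3.87
take A (5 @ 223); take F (6 @ 208); take B (8 @ 158); take E (13 @ 164); take D (24 @ 269); take 11/39 of C → 42.59. Capacity used 67/67.
Total value = 1064.59

1064.59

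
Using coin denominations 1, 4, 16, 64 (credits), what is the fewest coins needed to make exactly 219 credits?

9

219 = 3×64 + 1×16 + 2×4 + 3×1
Total coins = 3 + 1 + 2 + 3 = 9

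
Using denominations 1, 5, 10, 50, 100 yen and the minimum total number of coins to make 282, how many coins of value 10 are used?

3

282 = 2×100 + 1×50 + 3×10 + 2×1
Count of 10: 3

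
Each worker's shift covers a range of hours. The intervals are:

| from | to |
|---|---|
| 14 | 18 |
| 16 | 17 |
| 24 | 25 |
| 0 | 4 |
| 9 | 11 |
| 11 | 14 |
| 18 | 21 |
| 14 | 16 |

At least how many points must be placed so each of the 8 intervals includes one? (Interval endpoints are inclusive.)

Sorted: [0,4] [9,11] [11,14] [14,16] [16,17] [14,18] [18,21] [24,25]
{[0,4]} hit by 4; {[9,11],[11,14]} hit by 11; {[14,16],[16,17],[14,18]} hit by 16; {[18,21]} hit by 21; {[24,25]} hit by 25.
Points: 4, 11, 16, 21, 25 (5 total).

5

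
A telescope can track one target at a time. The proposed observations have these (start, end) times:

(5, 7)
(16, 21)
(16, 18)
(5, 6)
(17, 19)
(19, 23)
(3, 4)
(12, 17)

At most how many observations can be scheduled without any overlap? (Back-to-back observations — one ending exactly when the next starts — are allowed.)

Sorted by end: (3,4)  (5,6)  (5,7)  (12,17)  (16,18)  (17,19)  (16,21)  (19,23)
take (3,4); take (5,6); take (12,17); take (17,19); take (19,23).
Selected 5 observations.

5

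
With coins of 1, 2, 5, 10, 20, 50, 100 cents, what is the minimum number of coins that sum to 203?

Greedy: take as many of the largest coin as possible, then repeat with the remainder.
203 = 2×100 + 1×2 + 1×1
Total coins = 2 + 1 + 1 = 4

4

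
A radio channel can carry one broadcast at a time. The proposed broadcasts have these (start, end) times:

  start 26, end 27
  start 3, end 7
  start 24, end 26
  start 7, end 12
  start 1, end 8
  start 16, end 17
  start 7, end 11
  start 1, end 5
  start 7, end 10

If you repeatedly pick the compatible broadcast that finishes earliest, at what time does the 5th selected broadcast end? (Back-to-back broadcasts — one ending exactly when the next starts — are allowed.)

27

Sorted by end: (1,5)  (3,7)  (1,8)  (7,10)  (7,11)  (7,12)  (16,17)  (24,26)  (26,27)
take (1,5); take (7,10); take (16,17); take (24,26); take (26,27).
Selected: (1,5) (7,10) (16,17) (24,26) (26,27)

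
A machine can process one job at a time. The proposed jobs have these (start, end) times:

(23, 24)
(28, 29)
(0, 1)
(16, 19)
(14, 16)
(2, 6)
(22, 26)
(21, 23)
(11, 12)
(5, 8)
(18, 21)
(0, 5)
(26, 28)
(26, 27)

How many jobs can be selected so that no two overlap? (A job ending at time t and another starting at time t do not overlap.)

9

Order by finish time; keep every interval that doesn't clash with the previous kept one.
By end time: (0,1), (0,5), (2,6), (5,8), (11,12), (14,16), (16,19), (18,21), (21,23), (23,24), (22,26), (26,27), (26,28), (28,29).
Pick (0,1); next start ≥ 1 → (2,6); next start ≥ 6 → (11,12); next start ≥ 12 → (14,16); next start ≥ 16 → (16,19); next start ≥ 19 → (21,23); next start ≥ 23 → (23,24); next start ≥ 24 → (26,27); next start ≥ 27 → (28,29).
Selected 9 jobs.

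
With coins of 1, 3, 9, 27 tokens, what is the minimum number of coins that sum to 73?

5

73 = 2×27 + 2×9 + 1×1
Total coins = 2 + 2 + 1 = 5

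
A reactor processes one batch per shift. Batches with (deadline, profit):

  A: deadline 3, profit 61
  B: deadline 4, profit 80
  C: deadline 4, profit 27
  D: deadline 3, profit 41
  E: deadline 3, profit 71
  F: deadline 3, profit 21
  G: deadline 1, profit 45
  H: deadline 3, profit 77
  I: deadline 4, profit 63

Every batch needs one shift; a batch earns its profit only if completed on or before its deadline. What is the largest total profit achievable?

291

Profit order: B=80 H=77 E=71 I=63 A=61 G=45 D=41 C=27 F=21
Assign: B→slot 4, H→slot 3, E→slot 2, I→slot 1, A skipped, G skipped, D skipped, C skipped, F skipped.
Slots: [1:I] [2:E] [3:H] [4:B]
Profit = 63 + 71 + 77 + 80 = 291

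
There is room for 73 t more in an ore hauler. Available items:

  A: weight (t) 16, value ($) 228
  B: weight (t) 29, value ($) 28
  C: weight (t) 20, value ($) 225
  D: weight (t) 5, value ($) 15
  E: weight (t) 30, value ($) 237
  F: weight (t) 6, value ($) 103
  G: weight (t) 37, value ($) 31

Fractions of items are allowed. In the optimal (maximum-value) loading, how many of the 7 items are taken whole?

Order: F (103/6=17.17) > A (228/16=14.25) > C (225/20=11.25) > E (237/30=7.90) > D (15/5=3.00) > B (28/29=0.97) > G (31/37=0.84)
Fill: take F (6 @ 103) → take A (16 @ 228) → take C (20 @ 225) → take E (30 @ 237) → take 1/5 of D → 3.00; 73/73 used.
4 item(s) taken whole; one partial (take 1/5 of D).

4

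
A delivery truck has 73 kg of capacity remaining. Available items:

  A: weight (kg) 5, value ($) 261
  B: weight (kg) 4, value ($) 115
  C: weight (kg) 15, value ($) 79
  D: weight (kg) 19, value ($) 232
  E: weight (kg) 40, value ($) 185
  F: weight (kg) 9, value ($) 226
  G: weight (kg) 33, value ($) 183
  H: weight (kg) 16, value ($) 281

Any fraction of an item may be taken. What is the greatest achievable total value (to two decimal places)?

1225.91

Sort by value per unit weight and fill in that order.
Order: A (261/5=52.20) > B (115/4=28.75) > F (226/9=25.11) > H (281/16=17.56) > D (232/19=12.21) > G (183/33=5.55) > C (79/15=5.27) > E (185/40=4.62)
Fill: take A (5 @ 261) → take B (4 @ 115) → take F (9 @ 226) → take H (16 @ 281) → take D (19 @ 232) → take 20/33 of G → 110.91; 73/73 used.
Total value = 1225.91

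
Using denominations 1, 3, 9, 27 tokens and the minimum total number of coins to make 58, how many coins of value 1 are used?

Greedy: take as many of the largest coin as possible, then repeat with the remainder.
58 = 2×27 + 1×3 + 1×1
Count of 1: 1

1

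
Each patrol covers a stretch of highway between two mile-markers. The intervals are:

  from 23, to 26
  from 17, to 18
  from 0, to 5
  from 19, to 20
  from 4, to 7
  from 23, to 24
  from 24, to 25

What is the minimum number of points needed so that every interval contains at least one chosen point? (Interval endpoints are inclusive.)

By right end: [0,5]  [4,7]  [17,18]  [19,20]  [23,24]  [24,25]  [23,26]
[0,5] uncovered → point at 5; [17,18] uncovered → point at 18; [19,20] uncovered → point at 20; [23,24] uncovered → point at 24.
Points: 5, 18, 20, 24 (4 total).

4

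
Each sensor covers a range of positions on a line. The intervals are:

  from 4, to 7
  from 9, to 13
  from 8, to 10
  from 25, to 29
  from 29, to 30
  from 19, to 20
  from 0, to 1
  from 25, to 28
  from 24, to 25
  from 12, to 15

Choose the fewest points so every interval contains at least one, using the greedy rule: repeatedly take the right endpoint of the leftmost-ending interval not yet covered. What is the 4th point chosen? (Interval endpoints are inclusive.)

Sort by right endpoint; whenever an interval is uncovered, place a point at its right end.
Sorted: [0,1] [4,7] [8,10] [9,13] [12,15] [19,20] [24,25] [25,28] [25,29] [29,30]
{[0,1]} hit by 1; {[4,7]} hit by 7; {[8,10],[9,13]} hit by 10; {[12,15]} hit by 15; {[19,20]} hit by 20; {[24,25],[25,28],[25,29]} hit by 25; {[29,30]} hit by 30.
Points: 1, 7, 10, 15, 20, 25, 30 (7 total).

15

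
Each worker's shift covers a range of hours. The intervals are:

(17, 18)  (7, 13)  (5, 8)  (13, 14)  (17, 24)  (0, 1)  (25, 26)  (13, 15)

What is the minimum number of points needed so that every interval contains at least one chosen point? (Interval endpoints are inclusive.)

5

Sort by right endpoint; whenever an interval is uncovered, place a point at its right end.
By right end: [0,1]  [5,8]  [7,13]  [13,14]  [13,15]  [17,18]  [17,24]  [25,26]
[0,1] uncovered → point at 1; [5,8] uncovered → point at 8; [13,14] uncovered → point at 14; [17,18] uncovered → point at 18; [25,26] uncovered → point at 26.
Points: 1, 8, 14, 18, 26 (5 total).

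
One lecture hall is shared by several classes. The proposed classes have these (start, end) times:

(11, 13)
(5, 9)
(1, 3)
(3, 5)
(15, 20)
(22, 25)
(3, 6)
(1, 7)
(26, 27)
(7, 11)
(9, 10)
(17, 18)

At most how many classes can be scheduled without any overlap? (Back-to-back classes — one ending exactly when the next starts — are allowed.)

Order by finish time; keep every interval that doesn't clash with the previous kept one.
Sorted by end: (1,3)  (3,5)  (3,6)  (1,7)  (5,9)  (9,10)  (7,11)  (11,13)  (17,18)  (15,20)  (22,25)  (26,27)
take (1,3); take (3,5); take (5,9); take (9,10); take (11,13); take (17,18); take (22,25); take (26,27).
Selected 8 classes.

8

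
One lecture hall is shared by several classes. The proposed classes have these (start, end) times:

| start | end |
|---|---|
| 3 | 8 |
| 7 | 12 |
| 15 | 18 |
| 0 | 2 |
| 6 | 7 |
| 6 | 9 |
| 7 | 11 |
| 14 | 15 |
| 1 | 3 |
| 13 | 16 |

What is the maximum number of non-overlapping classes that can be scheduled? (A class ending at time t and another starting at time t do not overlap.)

Greedy by earliest finish: after sorting by end time, pick each interval compatible with the last pick.
Sorted by end: (0,2)  (1,3)  (6,7)  (3,8)  (6,9)  (7,11)  (7,12)  (14,15)  (13,16)  (15,18)
take (0,2); take (6,7); skip (6,9); take (7,11); take (14,15); take (15,18).
Selected 5 classes.

5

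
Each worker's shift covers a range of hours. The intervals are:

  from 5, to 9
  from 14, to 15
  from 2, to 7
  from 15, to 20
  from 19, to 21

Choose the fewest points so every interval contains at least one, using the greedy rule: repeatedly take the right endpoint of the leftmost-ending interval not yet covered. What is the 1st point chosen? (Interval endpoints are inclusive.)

7

By right end: [2,7]  [5,9]  [14,15]  [15,20]  [19,21]
[2,7] uncovered → point at 7; [14,15] uncovered → point at 15; [19,21] uncovered → point at 21.
Points: 7, 15, 21 (3 total).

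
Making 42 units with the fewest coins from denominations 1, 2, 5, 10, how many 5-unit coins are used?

42 = 4×10 + 1×2
Count of 5: 0

0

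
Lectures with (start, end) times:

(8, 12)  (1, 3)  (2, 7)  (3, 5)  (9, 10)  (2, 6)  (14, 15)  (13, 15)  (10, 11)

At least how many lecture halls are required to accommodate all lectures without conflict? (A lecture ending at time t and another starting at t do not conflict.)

3

Count concurrent intervals with a sweep; the peak is the room count.
Events (time:±→running): 1:+→1 2:+→2 2:+→3 … peak 3.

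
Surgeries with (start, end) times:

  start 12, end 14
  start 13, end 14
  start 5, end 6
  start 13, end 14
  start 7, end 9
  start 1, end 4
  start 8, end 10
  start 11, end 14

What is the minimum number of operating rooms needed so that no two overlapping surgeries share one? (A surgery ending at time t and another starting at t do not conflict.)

Count concurrent intervals with a sweep; the peak is the room count.
Events (time:±→running): 1:+→1 4:-→0 5:+→1 6:-→0 7:+→1 8:+→2 9:-→1 10:-→0 11:+→1 12:+→2 13:+→3 13:+→4 … peak 4.

4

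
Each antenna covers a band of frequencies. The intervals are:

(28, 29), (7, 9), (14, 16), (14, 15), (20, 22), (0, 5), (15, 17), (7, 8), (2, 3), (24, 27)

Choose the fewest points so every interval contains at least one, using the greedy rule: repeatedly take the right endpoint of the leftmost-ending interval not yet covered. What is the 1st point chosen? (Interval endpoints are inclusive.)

Sort by right endpoint; whenever an interval is uncovered, place a point at its right end.
Sorted: [2,3] [0,5] [7,8] [7,9] [14,15] [14,16] [15,17] [20,22] [24,27] [28,29]
{[2,3],[0,5]} hit by 3; {[7,8],[7,9]} hit by 8; {[14,15],[14,16],[15,17]} hit by 15; {[20,22]} hit by 22; {[24,27]} hit by 27; {[28,29]} hit by 29.
Points: 3, 8, 15, 22, 27, 29 (6 total).

3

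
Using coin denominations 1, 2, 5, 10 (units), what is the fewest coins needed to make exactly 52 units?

6

52 = 5×10 + 1×2
Total coins = 5 + 1 = 6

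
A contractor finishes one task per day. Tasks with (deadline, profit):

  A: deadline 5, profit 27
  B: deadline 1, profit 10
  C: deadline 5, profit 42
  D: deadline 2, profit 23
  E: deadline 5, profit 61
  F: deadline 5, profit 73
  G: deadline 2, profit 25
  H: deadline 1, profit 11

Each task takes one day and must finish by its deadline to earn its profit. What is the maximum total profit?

Sort by profit descending; place each in the latest free slot ≤ its deadline.
Profit order: F=73 E=61 C=42 A=27 G=25 D=23 H=11 B=10
Assign: F→slot 5, E→slot 4, C→slot 3, A→slot 2, G→slot 1, D skipped, H skipped, B skipped.
Slots: [1:G] [2:A] [3:C] [4:E] [5:F]
Profit = 25 + 27 + 42 + 61 + 73 = 228

228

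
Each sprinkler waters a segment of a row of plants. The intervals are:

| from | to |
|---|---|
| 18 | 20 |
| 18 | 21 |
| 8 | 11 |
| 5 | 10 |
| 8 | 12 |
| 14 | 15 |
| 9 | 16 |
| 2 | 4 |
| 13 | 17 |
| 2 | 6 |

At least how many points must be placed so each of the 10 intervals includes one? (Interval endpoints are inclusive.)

Sort by right endpoint; whenever an interval is uncovered, place a point at its right end.
By right end: [2,4]  [2,6]  [5,10]  [8,11]  [8,12]  [14,15]  [9,16]  [13,17]  [18,20]  [18,21]
[2,4] uncovered → point at 4; [5,10] uncovered → point at 10; [14,15] uncovered → point at 15; [18,20] uncovered → point at 20.
Points: 4, 10, 15, 20 (4 total).

4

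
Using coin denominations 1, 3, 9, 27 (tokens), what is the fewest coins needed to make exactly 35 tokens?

Use the largest denomination that fits, subtract, and repeat.
35 − 1×27→8 − 2×3→2 − 2×1→0
Total coins = 1 + 2 + 2 = 5

5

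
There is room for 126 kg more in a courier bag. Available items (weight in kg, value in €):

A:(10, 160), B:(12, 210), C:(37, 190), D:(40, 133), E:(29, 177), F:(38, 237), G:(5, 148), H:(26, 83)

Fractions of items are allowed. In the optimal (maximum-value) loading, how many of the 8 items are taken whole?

Greedy by value/weight ratio, highest first.
Order: G (148/5=29.60) > B (210/12=17.50) > A (160/10=16.00) > F (237/38=6.24) > E (177/29=6.10) > C (190/37=5.14) > D (133/40=3.33) > H (83/26=3.19)
Fill: take G (5 @ 148) → take B (12 @ 210) → take A (10 @ 160) → take F (38 @ 237) → take E (29 @ 177) → take 32/37 of C → 164.32; 126/126 used.
5 item(s) taken whole; one partial (take 32/37 of C).

5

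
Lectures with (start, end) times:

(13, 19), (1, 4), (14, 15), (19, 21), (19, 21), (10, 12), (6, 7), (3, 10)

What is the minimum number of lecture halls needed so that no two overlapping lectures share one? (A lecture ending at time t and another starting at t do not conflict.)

Events (time:±→running): 1:+→1 3:+→2 … peak 2.

2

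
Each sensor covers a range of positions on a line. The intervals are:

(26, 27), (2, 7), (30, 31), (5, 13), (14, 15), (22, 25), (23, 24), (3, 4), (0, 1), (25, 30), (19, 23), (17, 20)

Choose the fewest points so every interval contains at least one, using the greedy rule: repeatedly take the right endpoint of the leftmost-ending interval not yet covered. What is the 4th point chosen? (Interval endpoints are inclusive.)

15

Sort by right endpoint; whenever an interval is uncovered, place a point at its right end.
By right end: [0,1]  [3,4]  [2,7]  [5,13]  [14,15]  [17,20]  [19,23]  [23,24]  [22,25]  [26,27]  [25,30]  [30,31]
[0,1] uncovered → point at 1; [3,4] uncovered → point at 4; [5,13] uncovered → point at 13; [14,15] uncovered → point at 15; [17,20] uncovered → point at 20; [23,24] uncovered → point at 24; [26,27] uncovered → point at 27; [30,31] uncovered → point at 31.
Points: 1, 4, 13, 15, 20, 24, 27, 31 (8 total).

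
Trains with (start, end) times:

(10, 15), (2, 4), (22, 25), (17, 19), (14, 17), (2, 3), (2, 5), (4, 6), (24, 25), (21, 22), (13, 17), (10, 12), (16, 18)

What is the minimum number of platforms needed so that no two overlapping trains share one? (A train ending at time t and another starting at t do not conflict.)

The answer is the maximum number of intervals overlapping at any instant.
starts: [2, 2, 2, 4, 10, 10, 13, 14, 16, 17, 21, 22, 24]
ends:   [3, 4, 5, 6, 12, 15, 17, 17, 18, 19, 22, 25, 25]
s2→1 s2→2 s2→3  — peak 3.

3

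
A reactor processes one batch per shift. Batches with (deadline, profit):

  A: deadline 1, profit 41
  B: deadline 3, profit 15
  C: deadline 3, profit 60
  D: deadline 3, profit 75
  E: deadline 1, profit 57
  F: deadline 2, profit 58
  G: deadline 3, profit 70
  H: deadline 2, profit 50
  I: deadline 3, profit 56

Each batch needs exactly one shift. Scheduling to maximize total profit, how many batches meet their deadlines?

3

Sort by profit descending; place each in the latest free slot ≤ its deadline.
By profit: D(d3,75), G(d3,70), C(d3,60), F(d2,58), E(d1,57), I(d3,56), H(d2,50), A(d1,41), B(d3,15)
D→slot 3; G→slot 2; C→slot 1; F skipped; E skipped; I skipped; H skipped; A skipped; B skipped.
3 of 9 scheduled.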